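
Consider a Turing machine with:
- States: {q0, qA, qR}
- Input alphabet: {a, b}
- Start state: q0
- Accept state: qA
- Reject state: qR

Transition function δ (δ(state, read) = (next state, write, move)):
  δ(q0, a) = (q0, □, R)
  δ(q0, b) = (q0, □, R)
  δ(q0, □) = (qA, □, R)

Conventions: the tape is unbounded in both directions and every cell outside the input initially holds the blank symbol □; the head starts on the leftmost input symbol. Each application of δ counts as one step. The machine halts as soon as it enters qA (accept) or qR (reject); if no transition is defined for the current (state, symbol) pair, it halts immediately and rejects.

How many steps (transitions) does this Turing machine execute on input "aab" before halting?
Step 0: [q0]aab (head at position 0)
Step 1: δ(q0, a) = (q0, □, R)  ⊢  □[q0]ab (head at position 1)
Step 2: δ(q0, a) = (q0, □, R)  ⊢  □□[q0]b (head at position 2)
Step 3: δ(q0, b) = (q0, □, R)  ⊢  □□□[q0]□ (head at position 3)
Step 4: δ(q0, □) = (qA, □, R)  ⊢  □□□□[qA]□ (head at position 4)
The machine is in qA, so it halts and accepts.
Number of transitions executed: 4.

Final answer: 4 steps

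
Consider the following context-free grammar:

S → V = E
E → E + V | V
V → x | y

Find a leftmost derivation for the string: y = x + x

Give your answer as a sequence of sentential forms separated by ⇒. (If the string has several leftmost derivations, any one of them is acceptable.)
Start with S.
Step 1: the leftmost non-terminal is S; apply S → V = E:  V = E
Step 2: the leftmost non-terminal is V; apply V → y:  y = E
Step 3: the leftmost non-terminal is E; apply E → E + V:  y = E + V
Step 4: the leftmost non-terminal is E; apply E → V:  y = V + V
Step 5: the leftmost non-terminal is V; apply V → x:  y = x + V
Step 6: the leftmost non-terminal is V; apply V → x:  y = x + x

Final answer: S ⇒ V = E ⇒ y = E ⇒ y = E + V ⇒ y = V + V ⇒ y = x + V ⇒ y = x + x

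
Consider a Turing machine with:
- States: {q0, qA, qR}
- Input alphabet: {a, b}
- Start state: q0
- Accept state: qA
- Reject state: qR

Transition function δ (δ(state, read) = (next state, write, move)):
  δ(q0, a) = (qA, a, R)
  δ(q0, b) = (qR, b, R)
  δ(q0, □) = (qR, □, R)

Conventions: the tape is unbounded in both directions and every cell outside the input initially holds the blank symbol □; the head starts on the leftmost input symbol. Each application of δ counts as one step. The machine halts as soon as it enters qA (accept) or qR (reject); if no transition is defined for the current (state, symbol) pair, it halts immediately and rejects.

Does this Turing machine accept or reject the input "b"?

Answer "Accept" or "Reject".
Step 0: [q0]b (head at position 0)
Step 1: δ(q0, b) = (qR, b, R)  ⊢  b[qR]□ (head at position 1)
The machine is in qR, so it halts and rejects.

Final answer: Reject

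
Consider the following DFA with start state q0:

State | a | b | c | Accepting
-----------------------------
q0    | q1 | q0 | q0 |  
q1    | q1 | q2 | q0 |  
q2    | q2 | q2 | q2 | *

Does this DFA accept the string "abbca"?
Start in q0.
Read 'a': q0 → q1
Read 'b': q1 → q2
Read 'b': q2 → q2
Read 'c': q2 → q2
Read 'a': q2 → q2
Final state q2 is accepting, so the string is accepted.

Final answer: Yes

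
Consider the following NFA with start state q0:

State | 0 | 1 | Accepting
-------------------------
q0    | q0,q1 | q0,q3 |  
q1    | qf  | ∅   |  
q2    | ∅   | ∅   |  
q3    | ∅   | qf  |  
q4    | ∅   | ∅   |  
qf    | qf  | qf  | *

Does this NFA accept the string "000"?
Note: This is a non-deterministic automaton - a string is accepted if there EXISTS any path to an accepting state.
Track the set of states the NFA could be in: start {q0}
Read '0': {q0} → {q0, q1}
Read '0': {q0, q1} → {q0, q1, qf}
Read '0': {q0, q1, qf} → {q0, q1, qf}
Final set {q0, q1, qf} contains accepting state(s) {qf} → accepted.

Final answer: Yes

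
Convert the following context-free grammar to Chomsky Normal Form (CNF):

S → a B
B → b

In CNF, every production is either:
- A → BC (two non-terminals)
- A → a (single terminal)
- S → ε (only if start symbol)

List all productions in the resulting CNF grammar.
The grammar has no ε-productions or unit productions to eliminate.
S → a B has terminal a in a right-hand side of length ≥ 2: introduce T_a → a and use T_a in place of a.
B → b is already in CNF (single terminal) – keep it.
S → a B becomes S → T_a B.
Resulting CNF grammar (3 productions): T_a → a; B → b; S → T_a B

Final answer: T_a → a; B → b; S → T_a B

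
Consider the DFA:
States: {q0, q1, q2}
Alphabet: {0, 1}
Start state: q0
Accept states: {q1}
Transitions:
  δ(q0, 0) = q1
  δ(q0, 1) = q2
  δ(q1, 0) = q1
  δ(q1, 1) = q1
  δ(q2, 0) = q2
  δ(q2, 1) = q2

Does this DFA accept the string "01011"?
Processing string "01011":
  q0 --0--> q1
  q1 --1--> q1
  q1 --0--> q1
  q1 --1--> q1
  q1 --1--> q1
Final state: q1
Accept states: {q1}
q1 is an accept state, so the string is accepted.

Final answer: Yes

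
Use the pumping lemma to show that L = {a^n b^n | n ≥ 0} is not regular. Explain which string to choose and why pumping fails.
Language: L = {a^n b^n | n ≥ 0} (equal numbers of a's followed by b's)
Step 1: Assume for contradiction that L is regular, with pumping length p.
Step 2: Choose s = a^p b^p. Then s ∈ L (it has p a's followed by p b's) and |s| ≥ p.
Step 3: Consider any decomposition s = xyz with |xy| ≤ p and |y| > 0. Since |xy| ≤ p and the first p symbols of s are all a's, y = a^k for some k with 1 ≤ k ≤ p.
Step 4: Pumping up (i = 2): xy²z = a^(p+k) b^p, which has more a's than b's, so xy²z ∉ L.
This contradicts the pumping lemma, so L is not regular.

Final answer: Choose s = a^p b^p. Since |xy| ≤ p, y = a^k with k ≥ 1. Then xy²z = a^(p+k) b^p ∉ L.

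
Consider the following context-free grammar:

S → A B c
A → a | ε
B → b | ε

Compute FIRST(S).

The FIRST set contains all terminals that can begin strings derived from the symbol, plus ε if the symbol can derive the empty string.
FIRST(A) = {a, ε} (A → a | ε) and FIRST(B) = {b, ε} (B → b | ε).
For S → A B c: add FIRST(A) minus ε = {a}; A is nullable, so also add FIRST(B) minus ε = {b}; B is nullable too, so also add FIRST(c) = {c}. The terminal c is never erased, so S is not nullable and ε is not included.
FIRST(S) = {a, b, c}.

Final answer: {a, b, c}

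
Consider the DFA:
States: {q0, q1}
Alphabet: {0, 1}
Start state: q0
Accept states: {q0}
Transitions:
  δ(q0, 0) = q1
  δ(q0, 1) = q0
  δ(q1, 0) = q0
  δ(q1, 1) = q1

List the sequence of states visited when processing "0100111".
Starting at q0
Read '0': q0 -> q1
Read '1': q1 -> q1
Read '0': q1 -> q0
Read '0': q0 -> q1
Read '1': q1 -> q1
Read '1': q1 -> q1
Read '1': q1 -> q1

Final answer: q0 -> q1 -> q1 -> q0 -> q1 -> q1 -> q1 -> q1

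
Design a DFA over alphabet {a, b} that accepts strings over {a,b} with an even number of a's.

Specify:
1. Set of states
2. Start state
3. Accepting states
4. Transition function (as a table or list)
One valid DFA (any DFA recognizing the same language is acceptable):
States: {q0, q1}
Start: q0
Accepting: {q0}
Transitions (accepting states marked with *):
State | a | b | Accepting
-------------------------
q0    | q1 | q0 | *
q1    | q0 | q1 |  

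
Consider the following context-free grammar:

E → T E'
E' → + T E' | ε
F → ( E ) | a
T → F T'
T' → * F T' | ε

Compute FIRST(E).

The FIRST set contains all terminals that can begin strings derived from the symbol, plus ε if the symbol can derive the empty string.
FIRST(F): F → ( E ) contributes '(' and F → a contributes 'a', so FIRST(F) = {(, a}. F is not nullable.
FIRST(T): T → F T' begins with F, and F is not nullable, so FIRST(T) = FIRST(F) = {(, a}.
FIRST(E): E → T E' begins with T, and T is not nullable, so FIRST(E) = FIRST(T) = {(, a}.

Final answer: {(, a}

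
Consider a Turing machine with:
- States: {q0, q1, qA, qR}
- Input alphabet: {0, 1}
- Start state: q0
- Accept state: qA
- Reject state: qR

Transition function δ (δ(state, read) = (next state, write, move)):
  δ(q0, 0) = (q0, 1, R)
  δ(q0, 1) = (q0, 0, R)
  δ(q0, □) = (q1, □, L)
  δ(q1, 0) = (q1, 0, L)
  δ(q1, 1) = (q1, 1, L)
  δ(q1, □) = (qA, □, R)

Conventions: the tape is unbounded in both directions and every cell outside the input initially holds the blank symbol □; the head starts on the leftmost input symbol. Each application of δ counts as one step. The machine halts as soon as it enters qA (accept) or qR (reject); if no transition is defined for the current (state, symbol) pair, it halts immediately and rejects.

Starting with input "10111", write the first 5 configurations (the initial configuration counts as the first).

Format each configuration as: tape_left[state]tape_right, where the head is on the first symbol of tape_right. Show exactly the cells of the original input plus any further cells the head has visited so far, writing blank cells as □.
Step 0: [q0]10111 (head at position 0)
Step 1: δ(q0, 1) = (q0, 0, R)  ⊢  0[q0]0111 (head at position 1)
Step 2: δ(q0, 0) = (q0, 1, R)  ⊢  01[q0]111 (head at position 2)
Step 3: δ(q0, 1) = (q0, 0, R)  ⊢  010[q0]11 (head at position 3)
Step 4: δ(q0, 1) = (q0, 0, R)  ⊢  0100[q0]1 (head at position 4)

Final answer: [q0]10111 ⊢ 0[q0]0111 ⊢ 01[q0]111 ⊢ 010[q0]11 ⊢ 0100[q0]1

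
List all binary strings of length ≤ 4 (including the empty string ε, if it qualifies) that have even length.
Checking every binary string of length 0 to 4:
  Length 0: accepted: ε | rejected: (none)
  Length 1: accepted: (none) | rejected: 0, 1
  Length 2: accepted: 00, 01, 10, 11 | rejected: (none)
  Length 3: accepted: (none) | rejected: 000, 001, 010, 011, 100, 101, 110, 111
  Length 4: accepted: 0000, 0001, 0010, 0011, 0100, 0101, 0110, 0111, 1000, 1001, 1010, 1011, 1100, 1101, 1110, 1111 | rejected: (none)
Total: 21 string(s).

Final answer: ε, 00, 01, 10, 11, 0000, 0001, 0010, 0011, 0100, 0101, 0110, 0111, 1000, 1001, 1010, 1011, 1100, 1101, 1110, 1111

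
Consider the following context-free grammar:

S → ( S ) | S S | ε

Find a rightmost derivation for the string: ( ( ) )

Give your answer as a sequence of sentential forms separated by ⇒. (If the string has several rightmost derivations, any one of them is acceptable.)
Start with S.
Step 1: the rightmost non-terminal is S; apply S → ( S ):  ( S )
Step 2: the rightmost non-terminal is S; apply S → ( S ):  ( ( S ) )
Step 3: the rightmost non-terminal is S; apply S → ε:  ( ( ) )

Final answer: S ⇒ ( S ) ⇒ ( ( S ) ) ⇒ ( ( ) )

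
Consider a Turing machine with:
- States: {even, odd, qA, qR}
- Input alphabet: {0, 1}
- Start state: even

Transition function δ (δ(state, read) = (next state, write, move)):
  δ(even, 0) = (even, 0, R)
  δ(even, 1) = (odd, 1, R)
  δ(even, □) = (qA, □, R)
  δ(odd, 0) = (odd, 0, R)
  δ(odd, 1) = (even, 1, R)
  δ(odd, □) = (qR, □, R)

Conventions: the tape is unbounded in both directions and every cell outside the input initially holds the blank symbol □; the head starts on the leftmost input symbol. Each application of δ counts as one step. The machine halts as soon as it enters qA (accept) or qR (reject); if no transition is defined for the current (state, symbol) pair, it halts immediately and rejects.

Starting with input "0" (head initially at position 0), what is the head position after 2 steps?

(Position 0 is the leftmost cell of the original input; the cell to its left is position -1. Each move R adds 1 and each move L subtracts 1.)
Step 0: [even]0 (head at position 0)
Step 1: δ(even, 0) = (even, 0, R)  ⊢  0[even]□ (head at position 1)
Step 2: δ(even, □) = (qA, □, R)  ⊢  0□[qA]□ (head at position 2)
Head position after 2 steps: 2

Final answer: Position 2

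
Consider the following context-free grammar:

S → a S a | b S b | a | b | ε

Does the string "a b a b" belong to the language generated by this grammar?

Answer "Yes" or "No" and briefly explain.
Every production places the same symbol at both ends (or yields a single symbol / ε), so every derived string is a palindrome. a b a b reversed is b a b a ≠ a b a b, so it is not a palindrome and cannot be derived (already the first step fails: the string starts with a but ends with b, so neither S → a S a nor S → b S b fits).

Final answer: No - no valid derivation exists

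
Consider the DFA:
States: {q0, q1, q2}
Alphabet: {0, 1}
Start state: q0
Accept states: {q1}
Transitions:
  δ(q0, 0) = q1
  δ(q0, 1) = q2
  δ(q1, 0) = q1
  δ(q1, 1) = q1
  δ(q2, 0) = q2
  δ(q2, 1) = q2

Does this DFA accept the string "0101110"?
Processing string "0101110":
  q0 --0--> q1
  q1 --1--> q1
  q1 --0--> q1
  q1 --1--> q1
  q1 --1--> q1
  q1 --1--> q1
  q1 --0--> q1
Final state: q1
Accept states: {q1}
q1 is an accept state, so the string is accepted.

Final answer: Yes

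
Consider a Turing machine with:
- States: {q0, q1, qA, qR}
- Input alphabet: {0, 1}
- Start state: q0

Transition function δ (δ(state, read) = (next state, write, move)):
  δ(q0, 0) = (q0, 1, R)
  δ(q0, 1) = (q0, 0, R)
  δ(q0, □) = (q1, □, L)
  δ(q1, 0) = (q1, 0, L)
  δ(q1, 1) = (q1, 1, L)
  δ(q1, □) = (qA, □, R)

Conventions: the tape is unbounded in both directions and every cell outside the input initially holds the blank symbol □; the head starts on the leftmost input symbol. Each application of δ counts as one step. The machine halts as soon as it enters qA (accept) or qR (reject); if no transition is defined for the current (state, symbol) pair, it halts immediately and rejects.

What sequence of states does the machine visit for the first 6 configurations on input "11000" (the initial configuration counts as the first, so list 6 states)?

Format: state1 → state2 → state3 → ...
Step 0: [q0]11000 (head at position 0)
Step 1: δ(q0, 1) = (q0, 0, R)  ⊢  0[q0]1000 (head at position 1)
Step 2: δ(q0, 1) = (q0, 0, R)  ⊢  00[q0]000 (head at position 2)
Step 3: δ(q0, 0) = (q0, 1, R)  ⊢  001[q0]00 (head at position 3)
Step 4: δ(q0, 0) = (q0, 1, R)  ⊢  0011[q0]0 (head at position 4)
Step 5: δ(q0, 0) = (q0, 1, R)  ⊢  00111[q0]□ (head at position 5)
Reading off the states of these 6 configurations: q0 → q0 → q0 → q0 → q0 → q0

Final answer: q0 → q0 → q0 → q0 → q0 → q0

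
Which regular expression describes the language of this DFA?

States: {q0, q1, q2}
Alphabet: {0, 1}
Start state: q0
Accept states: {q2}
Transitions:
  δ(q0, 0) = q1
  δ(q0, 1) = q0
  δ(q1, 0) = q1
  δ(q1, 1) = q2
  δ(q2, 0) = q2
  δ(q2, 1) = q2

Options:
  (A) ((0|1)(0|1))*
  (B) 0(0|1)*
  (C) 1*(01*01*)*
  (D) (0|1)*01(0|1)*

Testing sample strings against the DFA:
  '00010' -> accepted
  '1101' -> accepted
  '100' -> rejected
  '000' -> rejected
Checking each option for a counterexample:
  (A) ((0|1)(0|1))*: ε is rejected by the DFA but matches the regex → eliminated
  (B) 0(0|1)*: '0' is rejected by the DFA but matches the regex → eliminated
  (C) 1*(01*01*)*: ε is rejected by the DFA but matches the regex → eliminated
  (D) (0|1)*01(0|1)*: agrees with the DFA on all strings of length ≤ 4
Only (D) (0|1)*01(0|1)* is consistent with the DFA.

Final answer: (D) (0|1)*01(0|1)*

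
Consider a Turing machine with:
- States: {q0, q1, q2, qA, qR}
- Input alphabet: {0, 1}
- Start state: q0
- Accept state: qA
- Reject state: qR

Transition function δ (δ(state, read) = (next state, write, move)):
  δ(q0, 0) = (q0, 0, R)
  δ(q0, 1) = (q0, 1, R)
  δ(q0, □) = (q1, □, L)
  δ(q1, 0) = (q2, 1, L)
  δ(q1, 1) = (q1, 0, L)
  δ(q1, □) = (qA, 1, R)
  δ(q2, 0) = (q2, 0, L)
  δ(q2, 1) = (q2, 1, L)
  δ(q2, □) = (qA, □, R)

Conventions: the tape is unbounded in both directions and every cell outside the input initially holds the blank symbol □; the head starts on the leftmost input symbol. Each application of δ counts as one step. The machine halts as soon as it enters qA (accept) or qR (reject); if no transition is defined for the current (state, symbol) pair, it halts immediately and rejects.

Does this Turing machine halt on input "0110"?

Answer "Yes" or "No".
Step 0: [q0]0110 (head at position 0)
Step 1: δ(q0, 0) = (q0, 0, R)  ⊢  0[q0]110 (head at position 1)
Step 2: δ(q0, 1) = (q0, 1, R)  ⊢  01[q0]10 (head at position 2)
Step 3: δ(q0, 1) = (q0, 1, R)  ⊢  011[q0]0 (head at position 3)
Step 4: δ(q0, 0) = (q0, 0, R)  ⊢  0110[q0]□ (head at position 4)
Step 5: δ(q0, □) = (q1, □, L)  ⊢  011[q1]0□ (head at position 3)
Step 6: δ(q1, 0) = (q2, 1, L)  ⊢  01[q2]11□ (head at position 2)
Step 7: δ(q2, 1) = (q2, 1, L)  ⊢  0[q2]111□ (head at position 1)
Step 8: δ(q2, 1) = (q2, 1, L)  ⊢  [q2]0111□ (head at position 0)
Step 9: δ(q2, 0) = (q2, 0, L)  ⊢  [q2]□0111□ (head at position -1)
Step 10: δ(q2, □) = (qA, □, R)  ⊢  □[qA]0111□ (head at position 0)
The machine is in qA, so it halts and accepts.
It halts after 10 steps.

Final answer: Yes - halts after 10 steps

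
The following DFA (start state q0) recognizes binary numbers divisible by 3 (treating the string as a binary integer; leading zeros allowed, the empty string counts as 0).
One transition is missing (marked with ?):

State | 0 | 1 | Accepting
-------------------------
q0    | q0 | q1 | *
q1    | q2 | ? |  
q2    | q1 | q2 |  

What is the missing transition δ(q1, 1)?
q0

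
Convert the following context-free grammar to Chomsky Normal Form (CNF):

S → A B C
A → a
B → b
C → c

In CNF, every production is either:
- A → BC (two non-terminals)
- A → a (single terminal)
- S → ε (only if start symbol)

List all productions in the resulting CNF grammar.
The grammar has no ε-productions or unit productions to eliminate.
A → a is already in CNF (single terminal) – keep it.
B → b is already in CNF (single terminal) – keep it.
C → c is already in CNF (single terminal) – keep it.
S → A B C has 3 symbols on the right: break it into binary productions S → A X0, X0 → B C.
Resulting CNF grammar (5 productions): A → a; B → b; C → c; S → A X0; X0 → B C

Final answer: A → a; B → b; C → c; S → A X0; X0 → B C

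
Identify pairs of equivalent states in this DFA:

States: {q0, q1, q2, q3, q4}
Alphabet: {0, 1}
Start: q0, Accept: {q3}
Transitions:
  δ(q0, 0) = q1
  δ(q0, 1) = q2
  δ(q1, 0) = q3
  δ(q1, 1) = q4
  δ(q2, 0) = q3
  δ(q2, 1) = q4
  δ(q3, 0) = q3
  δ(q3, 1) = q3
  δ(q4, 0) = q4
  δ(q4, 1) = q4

Using the table-filling algorithm:
Round 0 – mark pairs where exactly one state is accepting: (q0,q3), (q1,q3), (q2,q3), (q3,q4)
Round 1 – newly marked: (q0,q1) [on 0: q1 vs q3, already marked]; (q0,q2) [on 0: q1 vs q3, already marked]; (q1,q4) [on 0: q3 vs q4, already marked]; (q2,q4) [on 0: q3 vs q4, already marked]
Round 2 – newly marked: (q0,q4) [on 0: q1 vs q4, already marked]
No further pairs can be marked.
(q1, q2) unmarked: δ(q1,0)=q3, δ(q2,0)=q3; δ(q1,1)=q4, δ(q2,1)=q4 → equivalent
Equivalent pairs: (q1, q2)

Final answer: Equivalent pairs: (q1, q2)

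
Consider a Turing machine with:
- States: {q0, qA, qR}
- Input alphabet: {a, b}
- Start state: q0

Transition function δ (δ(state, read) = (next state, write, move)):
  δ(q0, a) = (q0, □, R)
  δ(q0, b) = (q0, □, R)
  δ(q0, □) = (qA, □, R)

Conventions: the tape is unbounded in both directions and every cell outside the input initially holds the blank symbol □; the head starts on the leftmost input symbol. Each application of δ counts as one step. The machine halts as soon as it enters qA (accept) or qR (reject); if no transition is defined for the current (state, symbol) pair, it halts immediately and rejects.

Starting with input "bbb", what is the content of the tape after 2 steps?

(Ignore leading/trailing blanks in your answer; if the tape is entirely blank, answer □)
Step 0: [q0]bbb (head at position 0)
Step 1: δ(q0, b) = (q0, □, R)  ⊢  □[q0]bb (head at position 1)
Step 2: δ(q0, b) = (q0, □, R)  ⊢  □□[q0]b (head at position 2)
Tape after 2 steps (ignoring surrounding blanks): b

Final answer: Tape: b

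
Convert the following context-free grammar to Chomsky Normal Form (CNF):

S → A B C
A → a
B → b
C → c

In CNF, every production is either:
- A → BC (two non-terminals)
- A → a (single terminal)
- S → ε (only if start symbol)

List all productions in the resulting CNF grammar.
The grammar has no ε-productions or unit productions to eliminate.
A → a is already in CNF (single terminal) – keep it.
B → b is already in CNF (single terminal) – keep it.
C → c is already in CNF (single terminal) – keep it.
S → A B C has 3 symbols on the right: break it into binary productions S → A X0, X0 → B C.
Resulting CNF grammar (5 productions): A → a; B → b; C → c; S → A X0; X0 → B C

Final answer: A → a; B → b; C → c; S → A X0; X0 → B C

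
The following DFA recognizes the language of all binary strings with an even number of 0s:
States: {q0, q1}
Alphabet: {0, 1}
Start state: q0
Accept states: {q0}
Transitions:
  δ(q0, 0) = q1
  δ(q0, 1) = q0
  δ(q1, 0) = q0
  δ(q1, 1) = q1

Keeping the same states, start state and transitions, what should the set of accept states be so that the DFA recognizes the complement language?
The DFA is complete (every state has a transition on every symbol), so the complement
is recognized by the same DFA with accepting and non-accepting states swapped.
Original accept states: {q0}
Complement accept states = All states - Original accept states
= {q0, q1} - {q0}
= {q1}
Complement language: strings with an ODD number of 0s

Final answer: {q1}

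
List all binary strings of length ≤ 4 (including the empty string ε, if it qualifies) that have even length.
Checking every binary string of length 0 to 4:
  Length 0: accepted: ε | rejected: (none)
  Length 1: accepted: (none) | rejected: 0, 1
  Length 2: accepted: 00, 01, 10, 11 | rejected: (none)
  Length 3: accepted: (none) | rejected: 000, 001, 010, 011, 100, 101, 110, 111
  Length 4: accepted: 0000, 0001, 0010, 0011, 0100, 0101, 0110, 0111, 1000, 1001, 1010, 1011, 1100, 1101, 1110, 1111 | rejected: (none)
Total: 21 string(s).

Final answer: ε, 00, 01, 10, 11, 0000, 0001, 0010, 0011, 0100, 0101, 0110, 0111, 1000, 1001, 1010, 1011, 1100, 1101, 1110, 1111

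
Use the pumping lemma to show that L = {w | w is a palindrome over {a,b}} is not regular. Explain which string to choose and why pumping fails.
Language: L = {w | w is a palindrome over {a,b}} (strings that read the same forwards and backwards)
Step 1: Assume for contradiction that L is regular, with pumping length p.
Step 2: Choose s = a^p b a^p. Then s ∈ L (it reads the same forwards and backwards) and |s| ≥ p.
Step 3: Consider any decomposition s = xyz with |xy| ≤ p and |y| > 0. Since |xy| ≤ p and the first p symbols of s are all a's, y = a^k for some k with 1 ≤ k ≤ p.
Step 4: Pumping up (i = 2): xy²z = a^(p+k) b a^p. Its reverse is a^p b a^(p+k) ≠ a^(p+k) b a^p (the single b is no longer in the middle), so xy²z is not a palindrome and xy²z ∉ L.
This contradicts the pumping lemma, so L is not regular.

Final answer: Choose s = a^p b a^p. Since |xy| ≤ p, y = a^k with k ≥ 1. Then xy²z = a^(p+k) b a^p is not a palindrome, so ∉ L.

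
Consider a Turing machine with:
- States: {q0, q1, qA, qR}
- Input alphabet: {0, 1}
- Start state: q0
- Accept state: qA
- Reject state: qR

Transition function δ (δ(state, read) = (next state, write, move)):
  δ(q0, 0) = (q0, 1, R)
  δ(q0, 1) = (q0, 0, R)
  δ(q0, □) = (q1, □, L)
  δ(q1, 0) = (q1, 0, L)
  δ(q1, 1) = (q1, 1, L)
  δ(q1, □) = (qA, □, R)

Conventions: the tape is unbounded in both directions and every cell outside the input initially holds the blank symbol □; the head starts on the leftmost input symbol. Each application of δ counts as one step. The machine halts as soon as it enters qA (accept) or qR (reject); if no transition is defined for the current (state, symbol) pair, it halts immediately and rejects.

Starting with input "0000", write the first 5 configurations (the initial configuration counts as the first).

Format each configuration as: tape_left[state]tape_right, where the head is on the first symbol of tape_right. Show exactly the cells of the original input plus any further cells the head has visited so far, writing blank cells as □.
Step 0: [q0]0000 (head at position 0)
Step 1: δ(q0, 0) = (q0, 1, R)  ⊢  1[q0]000 (head at position 1)
Step 2: δ(q0, 0) = (q0, 1, R)  ⊢  11[q0]00 (head at position 2)
Step 3: δ(q0, 0) = (q0, 1, R)  ⊢  111[q0]0 (head at position 3)
Step 4: δ(q0, 0) = (q0, 1, R)  ⊢  1111[q0]□ (head at position 4)

Final answer: [q0]0000 ⊢ 1[q0]000 ⊢ 11[q0]00 ⊢ 111[q0]0 ⊢ 1111[q0]□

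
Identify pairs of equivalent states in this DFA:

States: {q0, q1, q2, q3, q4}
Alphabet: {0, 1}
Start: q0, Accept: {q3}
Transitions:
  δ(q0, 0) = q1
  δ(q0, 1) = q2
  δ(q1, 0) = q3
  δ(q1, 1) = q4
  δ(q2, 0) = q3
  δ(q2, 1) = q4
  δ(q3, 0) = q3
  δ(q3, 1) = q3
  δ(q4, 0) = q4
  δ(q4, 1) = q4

Using the table-filling algorithm:
Round 0 – mark pairs where exactly one state is accepting: (q0,q3), (q1,q3), (q2,q3), (q3,q4)
Round 1 – newly marked: (q0,q1) [on 0: q1 vs q3, already marked]; (q0,q2) [on 0: q1 vs q3, already marked]; (q1,q4) [on 0: q3 vs q4, already marked]; (q2,q4) [on 0: q3 vs q4, already marked]
Round 2 – newly marked: (q0,q4) [on 0: q1 vs q4, already marked]
No further pairs can be marked.
(q1, q2) unmarked: δ(q1,0)=q3, δ(q2,0)=q3; δ(q1,1)=q4, δ(q2,1)=q4 → equivalent
Equivalent pairs: (q1, q2)

Final answer: Equivalent pairs: (q1, q2)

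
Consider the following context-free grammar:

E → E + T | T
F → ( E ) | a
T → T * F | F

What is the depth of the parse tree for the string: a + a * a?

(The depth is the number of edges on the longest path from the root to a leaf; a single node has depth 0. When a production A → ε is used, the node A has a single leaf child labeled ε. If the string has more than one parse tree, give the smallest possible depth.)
The grammar is unambiguous; the parse tree of a + a * a is:
E → E + T at the root (depth 0).
  Left E (depth 1) → T (2) → F (3) → a (4).
  Right T (depth 1) → T * F; that T (2) → F (3) → a (4); F (2) → a (3).
The longest root-to-leaf paths have 4 edges.
Depth = 4.

Final answer: 4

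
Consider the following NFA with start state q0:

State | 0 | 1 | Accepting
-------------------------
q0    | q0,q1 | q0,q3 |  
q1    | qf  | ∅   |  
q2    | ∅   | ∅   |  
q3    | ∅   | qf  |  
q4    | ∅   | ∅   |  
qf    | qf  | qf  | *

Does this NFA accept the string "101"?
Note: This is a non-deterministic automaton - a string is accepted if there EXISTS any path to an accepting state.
Track the set of states the NFA could be in: start {q0}
Read '1': {q0} → {q0, q3}
Read '0': {q0, q3} → {q0, q1}
Read '1': {q0, q1} → {q0, q3}
Final set {q0, q3} contains no accepting state → rejected.

Final answer: No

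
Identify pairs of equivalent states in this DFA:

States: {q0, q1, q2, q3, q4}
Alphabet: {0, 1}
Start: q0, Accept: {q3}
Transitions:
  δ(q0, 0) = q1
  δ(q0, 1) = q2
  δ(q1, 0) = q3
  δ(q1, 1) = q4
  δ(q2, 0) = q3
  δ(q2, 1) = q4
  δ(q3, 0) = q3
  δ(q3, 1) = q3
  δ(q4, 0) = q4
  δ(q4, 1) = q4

Using the table-filling algorithm:
Round 0 – mark pairs where exactly one state is accepting: (q0,q3), (q1,q3), (q2,q3), (q3,q4)
Round 1 – newly marked: (q0,q1) [on 0: q1 vs q3, already marked]; (q0,q2) [on 0: q1 vs q3, already marked]; (q1,q4) [on 0: q3 vs q4, already marked]; (q2,q4) [on 0: q3 vs q4, already marked]
Round 2 – newly marked: (q0,q4) [on 0: q1 vs q4, already marked]
No further pairs can be marked.
(q1, q2) unmarked: δ(q1,0)=q3, δ(q2,0)=q3; δ(q1,1)=q4, δ(q2,1)=q4 → equivalent
Equivalent pairs: (q1, q2)

Final answer: Equivalent pairs: (q1, q2)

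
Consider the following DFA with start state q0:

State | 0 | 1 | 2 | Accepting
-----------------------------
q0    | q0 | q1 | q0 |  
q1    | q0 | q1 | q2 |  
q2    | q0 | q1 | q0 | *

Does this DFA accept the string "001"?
Start in q0.
Read '0': q0 → q0
Read '0': q0 → q0
Read '1': q0 → q1
Final state q1 is not accepting, so the string is rejected.

Final answer: No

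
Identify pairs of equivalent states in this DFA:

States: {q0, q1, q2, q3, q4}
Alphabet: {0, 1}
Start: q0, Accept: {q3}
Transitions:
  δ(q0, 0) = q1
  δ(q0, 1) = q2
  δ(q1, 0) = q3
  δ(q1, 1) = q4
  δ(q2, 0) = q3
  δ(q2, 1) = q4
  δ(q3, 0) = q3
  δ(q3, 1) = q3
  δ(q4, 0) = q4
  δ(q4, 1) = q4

Using the table-filling algorithm:
Round 0 – mark pairs where exactly one state is accepting: (q0,q3), (q1,q3), (q2,q3), (q3,q4)
Round 1 – newly marked: (q0,q1) [on 0: q1 vs q3, already marked]; (q0,q2) [on 0: q1 vs q3, already marked]; (q1,q4) [on 0: q3 vs q4, already marked]; (q2,q4) [on 0: q3 vs q4, already marked]
Round 2 – newly marked: (q0,q4) [on 0: q1 vs q4, already marked]
No further pairs can be marked.
(q1, q2) unmarked: δ(q1,0)=q3, δ(q2,0)=q3; δ(q1,1)=q4, δ(q2,1)=q4 → equivalent
Equivalent pairs: (q1, q2)

Final answer: Equivalent pairs: (q1, q2)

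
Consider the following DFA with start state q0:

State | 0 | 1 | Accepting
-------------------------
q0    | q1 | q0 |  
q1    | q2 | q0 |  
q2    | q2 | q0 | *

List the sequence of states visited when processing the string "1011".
q0 → q0 → q1 → q0 → q0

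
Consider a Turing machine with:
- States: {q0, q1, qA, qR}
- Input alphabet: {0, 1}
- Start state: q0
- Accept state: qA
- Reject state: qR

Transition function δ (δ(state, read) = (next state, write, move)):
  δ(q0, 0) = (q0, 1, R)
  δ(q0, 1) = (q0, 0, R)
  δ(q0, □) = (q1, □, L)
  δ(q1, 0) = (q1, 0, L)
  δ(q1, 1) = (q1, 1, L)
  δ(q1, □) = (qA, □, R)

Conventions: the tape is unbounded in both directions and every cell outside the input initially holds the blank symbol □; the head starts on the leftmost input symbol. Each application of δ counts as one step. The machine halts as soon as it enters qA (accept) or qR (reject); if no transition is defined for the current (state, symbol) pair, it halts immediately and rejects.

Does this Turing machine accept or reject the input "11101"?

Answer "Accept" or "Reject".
Step 0: [q0]11101 (head at position 0)
Step 1: δ(q0, 1) = (q0, 0, R)  ⊢  0[q0]1101 (head at position 1)
Step 2: δ(q0, 1) = (q0, 0, R)  ⊢  00[q0]101 (head at position 2)
Step 3: δ(q0, 1) = (q0, 0, R)  ⊢  000[q0]01 (head at position 3)
Step 4: δ(q0, 0) = (q0, 1, R)  ⊢  0001[q0]1 (head at position 4)
Step 5: δ(q0, 1) = (q0, 0, R)  ⊢  00010[q0]□ (head at position 5)
Step 6: δ(q0, □) = (q1, □, L)  ⊢  0001[q1]0□ (head at position 4)
Step 7: δ(q1, 0) = (q1, 0, L)  ⊢  000[q1]10□ (head at position 3)
Step 8: δ(q1, 1) = (q1, 1, L)  ⊢  00[q1]010□ (head at position 2)
Step 9: δ(q1, 0) = (q1, 0, L)  ⊢  0[q1]0010□ (head at position 1)
Step 10: δ(q1, 0) = (q1, 0, L)  ⊢  [q1]00010□ (head at position 0)
Step 11: δ(q1, 0) = (q1, 0, L)  ⊢  [q1]□00010□ (head at position -1)
Step 12: δ(q1, □) = (qA, □, R)  ⊢  □[qA]00010□ (head at position 0)
The machine is in qA, so it halts and accepts.

Final answer: Accept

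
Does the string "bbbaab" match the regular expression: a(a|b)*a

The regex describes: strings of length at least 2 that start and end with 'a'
No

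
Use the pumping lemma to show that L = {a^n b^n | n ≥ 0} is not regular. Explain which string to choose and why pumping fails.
Language: L = {a^n b^n | n ≥ 0} (equal numbers of a's followed by b's)
Step 1: Assume for contradiction that L is regular, with pumping length p.
Step 2: Choose s = a^p b^p. Then s ∈ L (it has p a's followed by p b's) and |s| ≥ p.
Step 3: Consider any decomposition s = xyz with |xy| ≤ p and |y| > 0. Since |xy| ≤ p and the first p symbols of s are all a's, y = a^k for some k with 1 ≤ k ≤ p.
Step 4: Pumping up (i = 2): xy²z = a^(p+k) b^p, which has more a's than b's, so xy²z ∉ L.
This contradicts the pumping lemma, so L is not regular.

Final answer: Choose s = a^p b^p. Since |xy| ≤ p, y = a^k with k ≥ 1. Then xy²z = a^(p+k) b^p ∉ L.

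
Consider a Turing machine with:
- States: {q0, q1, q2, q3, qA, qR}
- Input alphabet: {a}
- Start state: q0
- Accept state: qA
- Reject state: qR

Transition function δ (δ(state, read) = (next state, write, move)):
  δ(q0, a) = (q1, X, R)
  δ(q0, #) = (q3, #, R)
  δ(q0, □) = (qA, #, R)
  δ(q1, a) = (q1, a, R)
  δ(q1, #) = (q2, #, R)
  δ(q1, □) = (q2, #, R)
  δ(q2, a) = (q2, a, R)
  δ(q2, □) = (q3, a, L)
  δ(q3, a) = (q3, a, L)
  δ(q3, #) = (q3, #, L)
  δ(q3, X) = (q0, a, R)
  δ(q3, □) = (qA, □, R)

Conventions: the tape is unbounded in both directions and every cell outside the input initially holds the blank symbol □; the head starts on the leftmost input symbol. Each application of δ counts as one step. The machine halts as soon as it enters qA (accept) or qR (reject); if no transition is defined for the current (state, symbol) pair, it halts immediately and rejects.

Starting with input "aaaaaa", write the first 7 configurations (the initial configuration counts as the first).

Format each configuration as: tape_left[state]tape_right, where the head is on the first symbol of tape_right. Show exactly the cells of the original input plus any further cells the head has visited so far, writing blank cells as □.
Step 0: [q0]aaaaaa (head at position 0)
Step 1: δ(q0, a) = (q1, X, R)  ⊢  X[q1]aaaaa (head at position 1)
Step 2: δ(q1, a) = (q1, a, R)  ⊢  Xa[q1]aaaa (head at position 2)
Step 3: δ(q1, a) = (q1, a, R)  ⊢  Xaa[q1]aaa (head at position 3)
Step 4: δ(q1, a) = (q1, a, R)  ⊢  Xaaa[q1]aa (head at position 4)
Step 5: δ(q1, a) = (q1, a, R)  ⊢  Xaaaa[q1]a (head at position 5)
Step 6: δ(q1, a) = (q1, a, R)  ⊢  Xaaaaa[q1]□ (head at position 6)

Final answer: [q0]aaaaaa ⊢ X[q1]aaaaa ⊢ Xa[q1]aaaa ⊢ Xaa[q1]aaa ⊢ Xaaa[q1]aa ⊢ Xaaaa[q1]a ⊢ Xaaaaa[q1]□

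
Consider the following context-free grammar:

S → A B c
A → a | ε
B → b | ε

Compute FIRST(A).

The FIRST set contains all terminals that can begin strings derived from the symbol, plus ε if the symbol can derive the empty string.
A → a contributes a; A → ε makes A nullable, contributing ε. FIRST(A) = {a, ε}.

Final answer: {a, ε}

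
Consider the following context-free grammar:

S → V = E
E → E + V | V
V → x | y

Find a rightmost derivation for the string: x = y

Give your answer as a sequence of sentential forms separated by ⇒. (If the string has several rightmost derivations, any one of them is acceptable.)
Start with S.
Step 1: the rightmost non-terminal is S; apply S → V = E:  V = E
Step 2: the rightmost non-terminal is E; apply E → V:  V = V
Step 3: the rightmost non-terminal is V; apply V → y:  V = y
Step 4: the rightmost non-terminal is V; apply V → x:  x = y

Final answer: S ⇒ V = E ⇒ V = V ⇒ V = y ⇒ x = y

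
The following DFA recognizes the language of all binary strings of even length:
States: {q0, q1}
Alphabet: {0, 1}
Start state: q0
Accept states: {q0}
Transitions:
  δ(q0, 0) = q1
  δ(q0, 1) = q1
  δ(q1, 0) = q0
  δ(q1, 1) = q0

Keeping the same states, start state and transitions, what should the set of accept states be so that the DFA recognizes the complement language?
The DFA is complete (every state has a transition on every symbol), so the complement
is recognized by the same DFA with accepting and non-accepting states swapped.
Original accept states: {q0}
Complement accept states = All states - Original accept states
= {q0, q1} - {q0}
= {q1}
Complement language: strings of ODD length

Final answer: {q1}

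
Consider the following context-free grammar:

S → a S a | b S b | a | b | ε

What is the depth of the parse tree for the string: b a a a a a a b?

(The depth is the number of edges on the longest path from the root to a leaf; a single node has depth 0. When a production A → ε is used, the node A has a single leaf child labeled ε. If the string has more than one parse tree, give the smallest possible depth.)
The string has even length 8, so its (unique) parse tree peels off matching outer symbols: S → b S b, S → a S a, S → a S a, S → a S a, and finally S → ε for the empty middle.
The S nodes are at depths 0..4; the ε leaf under the innermost S is at depth 5 (terminal leaves are at depths 1..4).
Depth = 5.

Final answer: 5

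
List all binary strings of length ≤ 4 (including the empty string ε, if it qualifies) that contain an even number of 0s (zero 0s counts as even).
Checking every binary string of length 0 to 4:
  Length 0: accepted: ε | rejected: (none)
  Length 1: accepted: 1 | rejected: 0
  Length 2: accepted: 00, 11 | rejected: 01, 10
  Length 3: accepted: 001, 010, 100, 111 | rejected: 000, 011, 101, 110
  Length 4: accepted: 0000, 0011, 0101, 0110, 1001, 1010, 1100, 1111 | rejected: 0001, 0010, 0100, 0111, 1000, 1011, 1101, 1110
Total: 16 string(s).

Final answer: ε, 1, 00, 11, 001, 010, 100, 111, 0000, 0011, 0101, 0110, 1001, 1010, 1100, 1111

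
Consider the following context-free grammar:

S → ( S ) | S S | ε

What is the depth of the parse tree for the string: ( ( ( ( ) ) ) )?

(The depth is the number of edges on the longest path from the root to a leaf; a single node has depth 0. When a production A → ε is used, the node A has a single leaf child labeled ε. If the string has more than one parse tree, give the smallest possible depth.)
The string is 4 nested pairs. The shallowest parse tree applies S → ( S ) 4 times (one node per nested pair, each a child of the previous) and then S → ε in the middle.
S nodes at depths 0..4, ε leaf at depth 5; parentheses leaves are at depths 1..4.
(Using S → S S with an S → ε child anywhere only adds levels, so it cannot give a shallower tree.)
Depth = 5.

Final answer: 5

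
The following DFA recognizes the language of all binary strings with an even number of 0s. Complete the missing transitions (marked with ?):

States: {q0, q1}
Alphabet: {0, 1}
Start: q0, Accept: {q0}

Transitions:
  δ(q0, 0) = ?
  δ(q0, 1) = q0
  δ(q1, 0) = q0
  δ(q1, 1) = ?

What each state remembers (consistent with the given transitions and accept states):
  q0: an even number of 0s has been read so far
  q1: an odd number of 0s has been read so far
Filling in the missing entries:
  δ(q0, 0): in q0 (an even number of 0s has been read so far), after reading 0 we have: an odd number of 0s has been read so far → q1
  δ(q1, 1): in q1 (an odd number of 0s has been read so far), after reading 1 we have: an odd number of 0s has been read so far → q1

Final answer: δ(q0, 0) = q1; δ(q1, 1) = q1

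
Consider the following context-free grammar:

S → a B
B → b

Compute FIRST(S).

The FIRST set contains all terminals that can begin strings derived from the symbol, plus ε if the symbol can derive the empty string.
S has the single production S → a B, whose right-hand side begins with the terminal a. So FIRST(S) = {a}.

Final answer: {a}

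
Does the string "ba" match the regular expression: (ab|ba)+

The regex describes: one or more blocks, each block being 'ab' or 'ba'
Yes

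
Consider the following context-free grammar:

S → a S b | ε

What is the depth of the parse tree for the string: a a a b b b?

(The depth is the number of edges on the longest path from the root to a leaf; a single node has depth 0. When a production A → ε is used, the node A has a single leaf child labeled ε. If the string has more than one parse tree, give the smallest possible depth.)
The only parse tree applies S → a S b 3 times (once per matching a…b pair) and then S → ε.
The S nodes sit at depths 0, 1, …, 3; the innermost S (depth 3) has the single child ε at depth 4.
The terminal leaves a, b are at depths 1..3, so the longest root-to-leaf path is S → S → … → S → ε with 4 edges.
Depth = 4.

Final answer: 4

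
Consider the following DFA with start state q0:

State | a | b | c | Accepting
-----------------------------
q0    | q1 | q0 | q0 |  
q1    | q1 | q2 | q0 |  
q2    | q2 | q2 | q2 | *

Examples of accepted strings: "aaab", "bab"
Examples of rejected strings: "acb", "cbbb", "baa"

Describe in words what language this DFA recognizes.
strings over {a,b,c} containing 'ab' as substring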